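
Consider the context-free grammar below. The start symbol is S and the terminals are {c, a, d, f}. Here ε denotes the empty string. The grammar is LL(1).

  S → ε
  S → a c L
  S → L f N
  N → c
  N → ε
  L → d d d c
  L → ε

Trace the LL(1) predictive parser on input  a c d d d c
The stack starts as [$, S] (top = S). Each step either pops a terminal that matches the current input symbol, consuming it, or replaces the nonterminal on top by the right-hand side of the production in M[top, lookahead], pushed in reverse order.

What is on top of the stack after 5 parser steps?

d

     Stack      Input          Action
  1  $ S        a c d d d c $  expand S → a c L
  2  $ L c a    a c d d d c $  match a
  3  $ L c      c d d d c $    match c
  4  $ L        d d d c $      expand L → d d d c
  5  $ c d d d  d d d c $      match d
Stack after step 5: $ c d d (top = d).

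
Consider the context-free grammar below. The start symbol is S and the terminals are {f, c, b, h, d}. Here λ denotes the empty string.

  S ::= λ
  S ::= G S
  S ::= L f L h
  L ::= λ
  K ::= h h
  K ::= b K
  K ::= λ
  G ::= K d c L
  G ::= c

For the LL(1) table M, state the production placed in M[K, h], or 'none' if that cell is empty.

FIRST(L) = {λ}
FIRST(K) = {λ, b, h}
FIRST(G) = {b, c, d, h}  (via K d c L)
FIRST(S) = {λ, b, c, d, f, h}  (via G S, L f L h)
FOLLOW(S) includes $ since S is the start symbol.
FOLLOW(K): in K::=b K, the suffix after K is empty (adds nothing new); in G::=K d c L, K is followed by d c L with FIRST {d}. Thus FOLLOW(K) = {d}.
For K ::= h h: FIRST(h h) = {h}, so it goes in M[K, t] for t ∈ {h}.
For K ::= b K: FIRST(b K) = {b}, so it goes in M[K, t] for t ∈ {b}.
For K ::= λ: FIRST(λ) = {λ}, so it goes in M[K, t] for t ∈ {}; since λ ∈ FIRST, also for every t ∈ FOLLOW(K) = {d}.

K ::= h h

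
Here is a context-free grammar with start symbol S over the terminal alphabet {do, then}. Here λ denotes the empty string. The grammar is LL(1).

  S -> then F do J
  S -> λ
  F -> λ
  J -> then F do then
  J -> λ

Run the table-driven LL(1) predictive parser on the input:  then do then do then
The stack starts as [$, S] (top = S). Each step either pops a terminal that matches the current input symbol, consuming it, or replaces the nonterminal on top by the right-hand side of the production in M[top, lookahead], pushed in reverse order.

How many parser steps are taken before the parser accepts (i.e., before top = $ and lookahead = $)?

9

     Stack             Input                   Action
  1  $ S               then do then do then $  expand S -> then F do J
  2  $ J do F then     then do then do then $  match then
  3  $ J do F          do then do then $       expand F -> λ
  4  $ J do            do then do then $       match do
  5  $ J               then do then $          expand J -> then F do then
  6  $ then do F then  then do then $          match then
  7  $ then do F       do then $               expand F -> λ
  8  $ then do         do then $               match do
  9  $ then            then $                  match then
Accept reached after 9 steps.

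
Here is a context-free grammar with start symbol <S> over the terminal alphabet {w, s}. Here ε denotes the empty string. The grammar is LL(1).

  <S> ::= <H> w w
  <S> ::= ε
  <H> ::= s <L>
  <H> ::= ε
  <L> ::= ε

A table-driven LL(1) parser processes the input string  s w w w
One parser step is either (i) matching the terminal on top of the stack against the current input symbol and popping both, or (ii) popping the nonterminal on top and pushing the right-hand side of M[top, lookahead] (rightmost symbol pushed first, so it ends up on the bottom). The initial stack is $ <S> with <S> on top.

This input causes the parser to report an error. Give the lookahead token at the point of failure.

step 1: stack=$ <S>  input=s w w w $  — expand <S> ::= <H> w w
step 2: stack=$ w w <H>  input=s w w w $  — expand <H> ::= s <L>
step 3: stack=$ w w <L> s  input=s w w w $  — match s
step 4: stack=$ w w <L>  input=w w w $  — expand <L> ::= ε
step 5: stack=$ w w  input=w w w $  — match w
step 6: stack=$ w  input=w w $  — match w
step 7: stack=$  input=w $  — error: stack empty but input remains

w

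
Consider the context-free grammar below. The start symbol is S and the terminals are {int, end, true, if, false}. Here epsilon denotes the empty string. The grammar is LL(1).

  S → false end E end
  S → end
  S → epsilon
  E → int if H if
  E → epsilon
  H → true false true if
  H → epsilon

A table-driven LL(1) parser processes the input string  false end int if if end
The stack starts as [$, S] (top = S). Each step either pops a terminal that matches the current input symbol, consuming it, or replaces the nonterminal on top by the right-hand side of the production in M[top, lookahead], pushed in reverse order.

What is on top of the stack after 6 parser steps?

     Stack              Input                      Action
  1  $ S                false end int if if end $  expand S → false end E end
  2  $ end E end false  false end int if if end $  match false
  3  $ end E end        end int if if end $        match end
  4  $ end E            int if if end $            expand E → int if H if
  5  $ end if H if int  int if if end $            match int
  6  $ end if H if      if if end $                match if
Stack after step 6: $ end if H (top = H).

H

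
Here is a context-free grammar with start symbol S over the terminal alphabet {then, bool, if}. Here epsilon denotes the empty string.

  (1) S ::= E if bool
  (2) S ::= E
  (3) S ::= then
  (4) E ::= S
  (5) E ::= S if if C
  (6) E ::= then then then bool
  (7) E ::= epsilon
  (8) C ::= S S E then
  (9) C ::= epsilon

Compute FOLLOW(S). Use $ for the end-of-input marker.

FIRST(S) = {epsilon, if, then}  (via E if bool, E)
FIRST(E) = {epsilon, if, then}  (via S, S if if C)
FIRST(C) = {epsilon, if, then}  (via S S E then)
FOLLOW(S) includes $ since S is the start symbol.
FOLLOW(S): in E::=S, the suffix after S is empty, so FOLLOW(S) ⊇ FOLLOW(E) = {$, if, then}; in E::=S if if C, S is followed by if if C with FIRST {if}; in C::=S S E then (occurrence 1), S is followed by S E then with FIRST {if, then}; in C::=S S E then (occurrence 2), S is followed by E then with FIRST {if, then}. Thus FOLLOW(S) = {$, if, then}.
FOLLOW(E): in S::=E if bool, E is followed by if bool with FIRST {if}; in S::=E, the suffix after E is empty, so FOLLOW(E) ⊇ FOLLOW(S) = {$, if, then}; in C::=S S E then, E is followed by then with FIRST {then}. Thus FOLLOW(E) = {$, if, then}.
FOLLOW(C): in E::=S if if C, the suffix after C is empty, so FOLLOW(C) ⊇ FOLLOW(E) = {$, if, then}. Thus FOLLOW(C) = {$, if, then}.

{$, if, then}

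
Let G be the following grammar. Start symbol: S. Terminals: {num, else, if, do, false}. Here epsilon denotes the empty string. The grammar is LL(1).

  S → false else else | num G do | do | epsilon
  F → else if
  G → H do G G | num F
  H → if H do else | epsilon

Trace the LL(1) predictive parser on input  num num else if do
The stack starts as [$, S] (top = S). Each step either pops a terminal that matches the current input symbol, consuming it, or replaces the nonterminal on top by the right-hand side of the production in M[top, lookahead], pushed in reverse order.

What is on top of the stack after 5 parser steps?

else

     Stack       Input                 Action
  1  $ S         num num else if do $  expand S → num G do
  2  $ do G num  num num else if do $  match num
  3  $ do G      num else if do $      expand G → num F
  4  $ do F num  num else if do $      match num
  5  $ do F      else if do $          expand F → else if
Stack after step 5: $ do if else (top = else).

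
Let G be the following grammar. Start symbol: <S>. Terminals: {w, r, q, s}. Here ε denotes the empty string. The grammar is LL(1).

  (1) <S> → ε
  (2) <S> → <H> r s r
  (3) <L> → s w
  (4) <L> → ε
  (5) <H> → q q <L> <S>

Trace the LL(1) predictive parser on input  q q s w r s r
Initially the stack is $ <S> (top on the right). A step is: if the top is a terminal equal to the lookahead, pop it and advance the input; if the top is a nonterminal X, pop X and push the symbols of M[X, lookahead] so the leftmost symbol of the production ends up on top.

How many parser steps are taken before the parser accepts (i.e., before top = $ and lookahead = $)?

11

step 1: stack=$ <S>  input=q q s w r s r $  — expand <S> → <H> r s r
step 2: stack=$ r s r <H>  input=q q s w r s r $  — expand <H> → q q <L> <S>
step 3: stack=$ r s r <S> <L> q q  input=q q s w r s r $  — match q
step 4: stack=$ r s r <S> <L> q  input=q s w r s r $  — match q
step 5: stack=$ r s r <S> <L>  input=s w r s r $  — expand <L> → s w
step 6: stack=$ r s r <S> w s  input=s w r s r $  — match s
step 7: stack=$ r s r <S> w  input=w r s r $  — match w
step 8: stack=$ r s r <S>  input=r s r $  — expand <S> → ε
step 9: stack=$ r s r  input=r s r $  — match r
step 10: stack=$ r s  input=s r $  — match s
step 11: stack=$ r  input=r $  — match r
Accept reached after 11 steps.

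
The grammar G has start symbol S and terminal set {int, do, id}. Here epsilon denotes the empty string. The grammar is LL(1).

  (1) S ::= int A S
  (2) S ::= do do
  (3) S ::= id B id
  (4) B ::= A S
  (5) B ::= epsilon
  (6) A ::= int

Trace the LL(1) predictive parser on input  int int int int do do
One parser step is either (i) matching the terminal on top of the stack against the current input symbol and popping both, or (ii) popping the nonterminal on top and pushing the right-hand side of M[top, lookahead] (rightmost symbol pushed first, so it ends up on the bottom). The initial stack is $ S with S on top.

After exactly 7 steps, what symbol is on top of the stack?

step 1: stack=$ S  input=int int int int do do $  — expand S ::= int A S
step 2: stack=$ S A int  input=int int int int do do $  — match int
step 3: stack=$ S A  input=int int int do do $  — expand A ::= int
step 4: stack=$ S int  input=int int int do do $  — match int
step 5: stack=$ S  input=int int do do $  — expand S ::= int A S
step 6: stack=$ S A int  input=int int do do $  — match int
step 7: stack=$ S A  input=int do do $  — expand A ::= int
Stack after step 7: $ S int (top = int).

int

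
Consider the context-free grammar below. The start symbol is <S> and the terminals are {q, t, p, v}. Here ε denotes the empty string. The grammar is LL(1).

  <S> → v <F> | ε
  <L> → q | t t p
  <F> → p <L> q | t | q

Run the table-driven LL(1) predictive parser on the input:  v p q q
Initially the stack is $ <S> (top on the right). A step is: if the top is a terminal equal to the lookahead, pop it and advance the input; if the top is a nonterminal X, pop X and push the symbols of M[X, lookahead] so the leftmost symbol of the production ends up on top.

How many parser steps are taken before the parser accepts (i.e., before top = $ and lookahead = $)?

7

step 1: stack=$ <S>  input=v p q q $  — expand <S> → v <F>
step 2: stack=$ <F> v  input=v p q q $  — match v
step 3: stack=$ <F>  input=p q q $  — expand <F> → p <L> q
step 4: stack=$ q <L> p  input=p q q $  — match p
step 5: stack=$ q <L>  input=q q $  — expand <L> → q
step 6: stack=$ q q  input=q q $  — match q
step 7: stack=$ q  input=q $  — match q
Accept reached after 7 steps.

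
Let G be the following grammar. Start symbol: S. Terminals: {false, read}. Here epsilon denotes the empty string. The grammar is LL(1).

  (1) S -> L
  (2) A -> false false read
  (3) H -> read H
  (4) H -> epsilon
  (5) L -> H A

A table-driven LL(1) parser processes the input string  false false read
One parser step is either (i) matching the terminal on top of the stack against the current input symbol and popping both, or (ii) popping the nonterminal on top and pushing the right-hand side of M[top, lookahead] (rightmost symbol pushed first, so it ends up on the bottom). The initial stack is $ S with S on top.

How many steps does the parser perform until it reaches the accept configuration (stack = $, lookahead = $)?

     Stack               Input               Action
  1  $ S                 false false read $  expand S -> L
  2  $ L                 false false read $  expand L -> H A
  3  $ A H               false false read $  expand H -> epsilon
  4  $ A                 false false read $  expand A -> false false read
  5  $ read false false  false false read $  match false
  6  $ read false        false read $        match false
  7  $ read              read $              match read
Accept reached after 7 steps.

7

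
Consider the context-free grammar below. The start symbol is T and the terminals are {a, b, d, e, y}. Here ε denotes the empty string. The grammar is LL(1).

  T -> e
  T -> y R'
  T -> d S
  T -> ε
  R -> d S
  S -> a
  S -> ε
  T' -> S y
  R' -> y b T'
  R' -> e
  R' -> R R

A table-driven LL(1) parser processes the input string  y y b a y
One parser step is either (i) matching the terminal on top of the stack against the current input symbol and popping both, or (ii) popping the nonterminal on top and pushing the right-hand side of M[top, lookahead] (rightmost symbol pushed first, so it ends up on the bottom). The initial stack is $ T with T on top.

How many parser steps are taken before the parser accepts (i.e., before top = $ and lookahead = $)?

     Stack     Input        Action
  1  $ T       y y b a y $  expand T -> y R'
  2  $ R' y    y y b a y $  match y
  3  $ R'      y b a y $    expand R' -> y b T'
  4  $ T' b y  y b a y $    match y
  5  $ T' b    b a y $      match b
  6  $ T'      a y $        expand T' -> S y
  7  $ y S     a y $        expand S -> a
  8  $ y a     a y $        match a
  9  $ y       y $          match y
Accept reached after 9 steps.

9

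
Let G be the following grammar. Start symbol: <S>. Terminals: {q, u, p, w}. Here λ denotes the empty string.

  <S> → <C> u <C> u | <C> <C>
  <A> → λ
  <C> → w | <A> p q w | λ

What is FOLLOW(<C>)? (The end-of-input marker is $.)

FIRST(<A>): from <A>→λ we get {λ}. So FIRST(<A>) = {λ}.
FIRST(<C>): from <C>→w we get {w}; from <C>→<A> p q w we get {p}; from <C>→λ we get {λ}. So FIRST(<C>) = {λ, p, w}.
FIRST(<S>): from <S>→<C> u <C> u we get {p, u, w}; from <S>→<C> <C> we get {λ, p, w}. So FIRST(<S>) = {λ, p, u, w}.
FOLLOW(<S>) includes $ since <S> is the start symbol.
FOLLOW(<S>): <S> appears on no right-hand side. Thus FOLLOW(<S>) = {$}.
FOLLOW(<A>): in <C>→<A> p q w, <A> is followed by p q w with FIRST {p}. Thus FOLLOW(<A>) = {p}.
FOLLOW(<C>): in <S>→<C> u <C> u (occurrence 1), <C> is followed by u <C> u with FIRST {u}; in <S>→<C> u <C> u (occurrence 2), <C> is followed by u with FIRST {u}; in <S>→<C> <C> (occurrence 1), <C> is followed by <C> with FIRST {λ, p, w}; in <S>→<C> <C> (occurrence 1), the suffix after <C> is nullable, so FOLLOW(<C>) ⊇ FOLLOW(<S>) = {$}; in <S>→<C> <C> (occurrence 2), the suffix after <C> is empty, so FOLLOW(<C>) ⊇ FOLLOW(<S>) = {$}. Thus FOLLOW(<C>) = {$, p, u, w}.

{$, p, u, w}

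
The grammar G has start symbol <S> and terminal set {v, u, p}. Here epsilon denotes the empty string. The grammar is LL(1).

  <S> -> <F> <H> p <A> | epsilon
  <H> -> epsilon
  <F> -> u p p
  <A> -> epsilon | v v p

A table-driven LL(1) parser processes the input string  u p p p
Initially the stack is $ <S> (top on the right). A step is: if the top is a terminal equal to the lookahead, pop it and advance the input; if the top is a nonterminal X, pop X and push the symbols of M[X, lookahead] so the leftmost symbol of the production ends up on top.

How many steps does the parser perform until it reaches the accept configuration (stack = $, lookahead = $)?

     Stack              Input      Action
  1  $ <S>              u p p p $  expand <S> -> <F> <H> p <A>
  2  $ <A> p <H> <F>    u p p p $  expand <F> -> u p p
  3  $ <A> p <H> p p u  u p p p $  match u
  4  $ <A> p <H> p p    p p p $    match p
  5  $ <A> p <H> p      p p $      match p
  6  $ <A> p <H>        p $        expand <H> -> epsilon
  7  $ <A> p            p $        match p
  8  $ <A>              $          expand <A> -> epsilon
Accept reached after 8 steps.

8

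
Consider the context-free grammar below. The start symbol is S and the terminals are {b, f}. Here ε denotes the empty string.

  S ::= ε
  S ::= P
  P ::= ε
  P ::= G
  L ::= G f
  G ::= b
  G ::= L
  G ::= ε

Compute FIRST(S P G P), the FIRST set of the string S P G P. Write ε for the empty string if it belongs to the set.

FIRST(S): from S::=ε we get {ε}; from S::=P we get {ε, b, f}. So FIRST(S) = {ε, b, f}.
FIRST(P): from P::=ε we get {ε}; from P::=G we get {ε, b, f}. So FIRST(P) = {ε, b, f}.
FIRST(L): from L::=G f we get {b, f}. So FIRST(L) = {b, f}.
FIRST(G): from G::=b we get {b}; from G::=L we get {b, f}; from G::=ε we get {ε}. So FIRST(G) = {ε, b, f}.
FIRST(S P G P): take FIRST of each symbol in turn, carrying on past any symbol whose FIRST contains ε; result {ε, b, f}.

{ε, b, f}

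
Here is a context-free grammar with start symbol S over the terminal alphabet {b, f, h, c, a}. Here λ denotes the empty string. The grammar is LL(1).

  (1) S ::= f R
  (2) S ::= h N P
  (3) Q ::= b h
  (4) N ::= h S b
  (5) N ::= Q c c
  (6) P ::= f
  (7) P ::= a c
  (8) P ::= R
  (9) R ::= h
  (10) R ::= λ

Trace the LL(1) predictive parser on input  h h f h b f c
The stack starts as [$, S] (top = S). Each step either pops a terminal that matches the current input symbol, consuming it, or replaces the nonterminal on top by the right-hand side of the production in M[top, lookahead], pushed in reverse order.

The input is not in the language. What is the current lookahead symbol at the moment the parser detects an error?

c

      Stack      Input            Action
   1  $ S        h h f h b f c $  expand S ::= h N P
   2  $ P N h    h h f h b f c $  match h
   3  $ P N      h f h b f c $    expand N ::= h S b
   4  $ P b S h  h f h b f c $    match h
   5  $ P b S    f h b f c $      expand S ::= f R
   6  $ P b R f  f h b f c $      match f
   7  $ P b R    h b f c $        expand R ::= h
   8  $ P b h    h b f c $        match h
   9  $ P b      b f c $          match b
  10  $ P        f c $            expand P ::= f
  11  $ f        f c $            match f
  12  $          c $              error: stack empty but input remains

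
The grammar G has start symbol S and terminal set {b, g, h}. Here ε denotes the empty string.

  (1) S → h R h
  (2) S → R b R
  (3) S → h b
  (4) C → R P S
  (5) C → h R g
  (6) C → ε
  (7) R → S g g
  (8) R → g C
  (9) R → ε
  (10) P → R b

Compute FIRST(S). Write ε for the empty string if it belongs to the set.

FIRST(S): from S→h R h we get {h}; from S→R b R we get {b, g, h}; from S→h b we get {h}. So FIRST(S) = {b, g, h}.
FIRST(R): from R→S g g we get {b, g, h}; from R→g C we get {g}; from R→ε we get {ε}. So FIRST(R) = {ε, b, g, h}.
FIRST(P): from P→R b we get {b, g, h}. So FIRST(P) = {b, g, h}.
FIRST(C): from C→R P S we get {b, g, h}; from C→h R g we get {h}; from C→ε we get {ε}. So FIRST(C) = {ε, b, g, h}.

{b, g, h}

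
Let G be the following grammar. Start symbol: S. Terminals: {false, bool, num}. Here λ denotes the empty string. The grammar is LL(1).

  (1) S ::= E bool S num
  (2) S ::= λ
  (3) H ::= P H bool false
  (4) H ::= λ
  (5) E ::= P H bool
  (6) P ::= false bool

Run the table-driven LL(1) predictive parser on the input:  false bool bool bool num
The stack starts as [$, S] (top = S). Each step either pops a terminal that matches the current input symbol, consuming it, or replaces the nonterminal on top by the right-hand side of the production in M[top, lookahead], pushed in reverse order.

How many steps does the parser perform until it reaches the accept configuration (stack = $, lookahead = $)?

      Stack                           Input                       Action
   1  $ S                             false bool bool bool num $  expand S ::= E bool S num
   2  $ num S bool E                  false bool bool bool num $  expand E ::= P H bool
   3  $ num S bool bool H P           false bool bool bool num $  expand P ::= false bool
   4  $ num S bool bool H bool false  false bool bool bool num $  match false
   5  $ num S bool bool H bool        bool bool bool num $        match bool
   6  $ num S bool bool H             bool bool num $             expand H ::= λ
   7  $ num S bool bool               bool bool num $             match bool
   8  $ num S bool                    bool num $                  match bool
   9  $ num S                         num $                       expand S ::= λ
  10  $ num                           num $                       match num
Accept reached after 10 steps.

10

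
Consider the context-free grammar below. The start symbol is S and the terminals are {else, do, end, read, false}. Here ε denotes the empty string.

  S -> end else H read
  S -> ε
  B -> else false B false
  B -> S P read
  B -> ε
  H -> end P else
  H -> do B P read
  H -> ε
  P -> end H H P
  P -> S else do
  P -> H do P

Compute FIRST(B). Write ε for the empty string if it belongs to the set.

FIRST(S) = {ε, end}
FIRST(H) = {ε, do, end}
FIRST(P) = {do, else, end}  (via S else do, H do P)
FIRST(B) = {ε, do, else, end}  (via S P read)

{ε, do, else, end}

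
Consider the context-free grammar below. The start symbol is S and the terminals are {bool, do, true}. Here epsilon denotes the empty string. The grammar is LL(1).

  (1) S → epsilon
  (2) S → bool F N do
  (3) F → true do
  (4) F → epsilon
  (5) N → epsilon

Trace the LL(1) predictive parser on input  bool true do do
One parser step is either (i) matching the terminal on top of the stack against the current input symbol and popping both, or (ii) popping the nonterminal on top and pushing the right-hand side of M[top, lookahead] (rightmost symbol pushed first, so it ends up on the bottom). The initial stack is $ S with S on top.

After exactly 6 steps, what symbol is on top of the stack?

     Stack           Input              Action
  1  $ S             bool true do do $  expand S → bool F N do
  2  $ do N F bool   bool true do do $  match bool
  3  $ do N F        true do do $       expand F → true do
  4  $ do N do true  true do do $       match true
  5  $ do N do       do do $            match do
  6  $ do N          do $               expand N → epsilon
Stack after step 6: $ do (top = do).

do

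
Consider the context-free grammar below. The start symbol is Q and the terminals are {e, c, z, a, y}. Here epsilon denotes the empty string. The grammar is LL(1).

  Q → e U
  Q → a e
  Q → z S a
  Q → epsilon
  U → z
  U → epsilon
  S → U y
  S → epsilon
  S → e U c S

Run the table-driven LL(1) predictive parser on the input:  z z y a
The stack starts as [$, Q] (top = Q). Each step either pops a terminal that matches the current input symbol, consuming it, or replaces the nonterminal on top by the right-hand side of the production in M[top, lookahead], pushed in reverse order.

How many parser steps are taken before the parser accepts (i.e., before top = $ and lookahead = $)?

7

step 1: stack=$ Q  input=z z y a $  — expand Q → z S a
step 2: stack=$ a S z  input=z z y a $  — match z
step 3: stack=$ a S  input=z y a $  — expand S → U y
step 4: stack=$ a y U  input=z y a $  — expand U → z
step 5: stack=$ a y z  input=z y a $  — match z
step 6: stack=$ a y  input=y a $  — match y
step 7: stack=$ a  input=a $  — match a
Accept reached after 7 steps.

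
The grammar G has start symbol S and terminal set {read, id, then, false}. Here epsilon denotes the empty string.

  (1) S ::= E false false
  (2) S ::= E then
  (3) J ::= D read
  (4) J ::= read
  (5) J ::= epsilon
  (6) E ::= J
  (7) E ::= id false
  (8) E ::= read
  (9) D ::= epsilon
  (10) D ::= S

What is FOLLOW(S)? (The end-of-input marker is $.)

{$, read}

FIRST(S): from S::=E false false we get {false, id, read, then}; from S::=E then we get {false, id, read, then}. So FIRST(S) = {false, id, read, then}.
FIRST(D): from D::=epsilon we get {epsilon}; from D::=S we get {false, id, read, then}. So FIRST(D) = {epsilon, false, id, read, then}.
FIRST(J): from J::=D read we get {false, id, read, then}; from J::=read we get {read}; from J::=epsilon we get {epsilon}. So FIRST(J) = {epsilon, false, id, read, then}.
FIRST(E): from E::=J we get {epsilon, false, id, read, then}; from E::=id false we get {id}; from E::=read we get {read}. So FIRST(E) = {epsilon, false, id, read, then}.
FOLLOW(S) includes $ since S is the start symbol.
FOLLOW(E): in S::=E false false, E is followed by false false with FIRST {false}; in S::=E then, E is followed by then with FIRST {then}. Thus FOLLOW(E) = {false, then}.
FOLLOW(J): in E::=J, the suffix after J is empty, so FOLLOW(J) ⊇ FOLLOW(E) = {false, then}. Thus FOLLOW(J) = {false, then}.
FOLLOW(D): in J::=D read, D is followed by read with FIRST {read}. Thus FOLLOW(D) = {read}.
FOLLOW(S): in D::=S, the suffix after S is empty, so FOLLOW(S) ⊇ FOLLOW(D) = {read}. Thus FOLLOW(S) = {$, read}.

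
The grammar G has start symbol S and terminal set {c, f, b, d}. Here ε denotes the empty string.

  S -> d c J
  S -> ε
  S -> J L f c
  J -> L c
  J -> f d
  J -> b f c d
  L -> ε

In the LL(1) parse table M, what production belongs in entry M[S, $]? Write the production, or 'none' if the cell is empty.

S -> ε

FIRST(L): from L->ε we get {ε}. So FIRST(L) = {ε}.
FIRST(J): from J->L c we get {c}; from J->f d we get {f}; from J->b f c d we get {b}. So FIRST(J) = {b, c, f}.
FIRST(S): from S->d c J we get {d}; from S->ε we get {ε}; from S->J L f c we get {b, c, f}. So FIRST(S) = {ε, b, c, d, f}.
FOLLOW(S) includes $ since S is the start symbol.
FOLLOW(S): S appears on no right-hand side. Thus FOLLOW(S) = {$}.
For S -> d c J: FIRST(d c J) = {d}, so it goes in M[S, t] for t ∈ {d}.
For S -> ε: FIRST(ε) = {ε}, so it goes in M[S, t] for t ∈ {}; since ε ∈ FIRST, also for every t ∈ FOLLOW(S) = {$}.
For S -> J L f c: FIRST(J L f c) = {b, c, f}, so it goes in M[S, t] for t ∈ {b, c, f}.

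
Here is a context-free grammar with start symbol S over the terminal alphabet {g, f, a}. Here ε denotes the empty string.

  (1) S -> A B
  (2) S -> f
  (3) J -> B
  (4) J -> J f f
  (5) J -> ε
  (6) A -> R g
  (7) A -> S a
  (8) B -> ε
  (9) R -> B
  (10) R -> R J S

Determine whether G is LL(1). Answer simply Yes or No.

No

FIRST(S) = {f, g}
FIRST(J) = {ε, f}
FIRST(A) = {f, g}
FIRST(B) = {ε}
FIRST(R) = {ε, f, g}
FOLLOW(S) = {$, a, f, g}
FOLLOW(J) = {f, g}
FOLLOW(A) = {$, a, f, g}
FOLLOW(B) = {$, a, f, g}
FOLLOW(R) = {f, g}
Cell M[A, f] receives both A -> R g and A -> S a — the grammar is not LL(1).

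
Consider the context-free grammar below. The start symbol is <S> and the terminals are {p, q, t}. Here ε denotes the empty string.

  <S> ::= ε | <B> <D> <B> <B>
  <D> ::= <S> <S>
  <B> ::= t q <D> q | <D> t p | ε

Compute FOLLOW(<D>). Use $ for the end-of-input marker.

FIRST(<S>): from <S>::=ε we get {ε}; from <S>::=<B> <D> <B> <B> we get {ε, t}. So FIRST(<S>) = {ε, t}.
FIRST(<D>): from <D>::=<S> <S> we get {ε, t}. So FIRST(<D>) = {ε, t}.
FIRST(<B>): from <B>::=t q <D> q we get {t}; from <B>::=<D> t p we get {t}; from <B>::=ε we get {ε}. So FIRST(<B>) = {ε, t}.
FOLLOW(<S>) includes $ since <S> is the start symbol.
FOLLOW(<S>): in <D>::=<S> <S> (occurrence 1), <S> is followed by <S> with FIRST {ε, t}; in <D>::=<S> <S> (occurrence 1), the suffix after <S> is nullable, so FOLLOW(<S>) ⊇ FOLLOW(<D>) = {$, q, t}; in <D>::=<S> <S> (occurrence 2), the suffix after <S> is empty, so FOLLOW(<S>) ⊇ FOLLOW(<D>) = {$, q, t}. Thus FOLLOW(<S>) = {$, q, t}.
FOLLOW(<D>): in <S>::=<B> <D> <B> <B>, <D> is followed by <B> <B> with FIRST {ε, t}; in <S>::=<B> <D> <B> <B>, the suffix after <D> is nullable, so FOLLOW(<D>) ⊇ FOLLOW(<S>) = {$, q, t}; in <B>::=t q <D> q, <D> is followed by q with FIRST {q}; in <B>::=<D> t p, <D> is followed by t p with FIRST {t}. Thus FOLLOW(<D>) = {$, q, t}.
FOLLOW(<B>): in <S>::=<B> <D> <B> <B> (occurrence 1), <B> is followed by <D> <B> <B> with FIRST {ε, t}; in <S>::=<B> <D> <B> <B> (occurrence 1), the suffix after <B> is nullable, so FOLLOW(<B>) ⊇ FOLLOW(<S>) = {$, q, t}; in <S>::=<B> <D> <B> <B> (occurrence 2), <B> is followed by <B> with FIRST {ε, t}; in <S>::=<B> <D> <B> <B> (occurrence 2), the suffix after <B> is nullable, so FOLLOW(<B>) ⊇ FOLLOW(<S>) = {$, q, t}; in <S>::=<B> <D> <B> <B> (occurrence 3), the suffix after <B> is empty, so FOLLOW(<B>) ⊇ FOLLOW(<S>) = {$, q, t}. Thus FOLLOW(<B>) = {$, q, t}.

{$, q, t}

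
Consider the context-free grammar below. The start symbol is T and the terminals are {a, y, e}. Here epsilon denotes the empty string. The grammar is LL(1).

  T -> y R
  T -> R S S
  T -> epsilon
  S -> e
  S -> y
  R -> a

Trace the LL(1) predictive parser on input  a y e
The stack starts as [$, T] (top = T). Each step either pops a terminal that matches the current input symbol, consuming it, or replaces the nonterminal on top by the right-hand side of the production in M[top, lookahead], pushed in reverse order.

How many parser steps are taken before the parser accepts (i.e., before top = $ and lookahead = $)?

7

     Stack    Input    Action
  1  $ T      a y e $  expand T -> R S S
  2  $ S S R  a y e $  expand R -> a
  3  $ S S a  a y e $  match a
  4  $ S S    y e $    expand S -> y
  5  $ S y    y e $    match y
  6  $ S      e $      expand S -> e
  7  $ e      e $      match e
Accept reached after 7 steps.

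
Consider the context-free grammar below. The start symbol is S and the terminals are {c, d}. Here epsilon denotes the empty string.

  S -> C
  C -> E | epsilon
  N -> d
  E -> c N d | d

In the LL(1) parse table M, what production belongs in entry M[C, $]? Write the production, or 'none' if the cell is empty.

C -> epsilon

FIRST(N): from N->d we get {d}. So FIRST(N) = {d}.
FIRST(E): from E->c N d we get {c}; from E->d we get {d}. So FIRST(E) = {c, d}.
FIRST(C): from C->E we get {c, d}; from C->epsilon we get {epsilon}. So FIRST(C) = {epsilon, c, d}.
FIRST(S): from S->C we get {epsilon, c, d}. So FIRST(S) = {epsilon, c, d}.
FOLLOW(S) includes $ since S is the start symbol.
FOLLOW(S): S appears on no right-hand side. Thus FOLLOW(S) = {$}.
FOLLOW(C): in S->C, the suffix after C is empty, so FOLLOW(C) ⊇ FOLLOW(S) = {$}. Thus FOLLOW(C) = {$}.
For C -> E: FIRST(E) = {c, d}, so it goes in M[C, t] for t ∈ {c, d}.
For C -> epsilon: FIRST(epsilon) = {epsilon}, so it goes in M[C, t] for t ∈ {}; since epsilon ∈ FIRST, also for every t ∈ FOLLOW(C) = {$}.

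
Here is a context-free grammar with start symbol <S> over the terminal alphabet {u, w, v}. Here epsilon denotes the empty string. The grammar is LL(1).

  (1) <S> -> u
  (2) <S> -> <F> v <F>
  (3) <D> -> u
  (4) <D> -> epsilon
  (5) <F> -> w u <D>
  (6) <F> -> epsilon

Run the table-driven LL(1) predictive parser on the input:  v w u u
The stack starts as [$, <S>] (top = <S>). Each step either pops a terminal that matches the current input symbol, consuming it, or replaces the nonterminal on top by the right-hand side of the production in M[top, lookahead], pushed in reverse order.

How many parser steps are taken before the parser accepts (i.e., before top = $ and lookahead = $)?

8

step 1: stack=$ <S>  input=v w u u $  — expand <S> -> <F> v <F>
step 2: stack=$ <F> v <F>  input=v w u u $  — expand <F> -> epsilon
step 3: stack=$ <F> v  input=v w u u $  — match v
step 4: stack=$ <F>  input=w u u $  — expand <F> -> w u <D>
step 5: stack=$ <D> u w  input=w u u $  — match w
step 6: stack=$ <D> u  input=u u $  — match u
step 7: stack=$ <D>  input=u $  — expand <D> -> u
step 8: stack=$ u  input=u $  — match u
Accept reached after 8 steps.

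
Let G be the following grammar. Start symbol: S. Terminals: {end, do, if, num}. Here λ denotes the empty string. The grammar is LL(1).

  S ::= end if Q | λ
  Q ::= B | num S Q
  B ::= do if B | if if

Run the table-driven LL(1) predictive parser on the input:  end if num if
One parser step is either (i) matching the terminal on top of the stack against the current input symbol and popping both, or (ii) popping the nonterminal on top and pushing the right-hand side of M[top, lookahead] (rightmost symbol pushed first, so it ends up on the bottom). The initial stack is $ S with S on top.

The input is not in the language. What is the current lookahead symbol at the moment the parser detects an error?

$

      Stack       Input            Action
   1  $ S         end if num if $  expand S ::= end if Q
   2  $ Q if end  end if num if $  match end
   3  $ Q if      if num if $      match if
   4  $ Q         num if $         expand Q ::= num S Q
   5  $ Q S num   num if $         match num
   6  $ Q S       if $             expand S ::= λ
   7  $ Q         if $             expand Q ::= B
   8  $ B         if $             expand B ::= if if
   9  $ if if     if $             match if
  10  $ if        $                error: top is terminal if but lookahead is $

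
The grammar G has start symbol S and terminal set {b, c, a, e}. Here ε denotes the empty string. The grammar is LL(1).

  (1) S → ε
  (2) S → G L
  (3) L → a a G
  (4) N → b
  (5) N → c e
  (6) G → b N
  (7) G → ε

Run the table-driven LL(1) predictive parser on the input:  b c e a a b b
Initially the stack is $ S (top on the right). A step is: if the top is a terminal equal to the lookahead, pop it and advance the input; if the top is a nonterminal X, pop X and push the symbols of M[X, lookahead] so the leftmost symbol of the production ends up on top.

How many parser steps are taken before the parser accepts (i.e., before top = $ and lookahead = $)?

      Stack    Input            Action
   1  $ S      b c e a a b b $  expand S → G L
   2  $ L G    b c e a a b b $  expand G → b N
   3  $ L N b  b c e a a b b $  match b
   4  $ L N    c e a a b b $    expand N → c e
   5  $ L e c  c e a a b b $    match c
   6  $ L e    e a a b b $      match e
   7  $ L      a a b b $        expand L → a a G
   8  $ G a a  a a b b $        match a
   9  $ G a    a b b $          match a
  10  $ G      b b $            expand G → b N
  11  $ N b    b b $            match b
  12  $ N      b $              expand N → b
  13  $ b      b $              match b
Accept reached after 13 steps.

13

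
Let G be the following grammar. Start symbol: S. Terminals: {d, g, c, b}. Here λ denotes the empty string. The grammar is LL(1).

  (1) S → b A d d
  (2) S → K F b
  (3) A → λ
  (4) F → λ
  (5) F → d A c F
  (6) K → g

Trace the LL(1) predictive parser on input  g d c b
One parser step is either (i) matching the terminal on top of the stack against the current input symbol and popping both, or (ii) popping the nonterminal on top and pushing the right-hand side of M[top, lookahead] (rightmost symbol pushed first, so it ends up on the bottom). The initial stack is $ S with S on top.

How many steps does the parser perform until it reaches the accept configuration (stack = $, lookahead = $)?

9

step 1: stack=$ S  input=g d c b $  — expand S → K F b
step 2: stack=$ b F K  input=g d c b $  — expand K → g
step 3: stack=$ b F g  input=g d c b $  — match g
step 4: stack=$ b F  input=d c b $  — expand F → d A c F
step 5: stack=$ b F c A d  input=d c b $  — match d
step 6: stack=$ b F c A  input=c b $  — expand A → λ
step 7: stack=$ b F c  input=c b $  — match c
step 8: stack=$ b F  input=b $  — expand F → λ
step 9: stack=$ b  input=b $  — match b
Accept reached after 9 steps.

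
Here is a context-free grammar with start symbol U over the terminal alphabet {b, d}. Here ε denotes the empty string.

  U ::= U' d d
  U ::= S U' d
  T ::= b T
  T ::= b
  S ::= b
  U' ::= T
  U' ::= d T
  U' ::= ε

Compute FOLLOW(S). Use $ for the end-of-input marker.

FIRST(T): from T::=b T we get {b}; from T::=b we get {b}. So FIRST(T) = {b}.
FIRST(S): from S::=b we get {b}. So FIRST(S) = {b}.
FIRST(U'): from U'::=T we get {b}; from U'::=d T we get {d}; from U'::=ε we get {ε}. So FIRST(U') = {ε, b, d}.
FIRST(U): from U::=U' d d we get {b, d}; from U::=S U' d we get {b}. So FIRST(U) = {b, d}.
FOLLOW(U) includes $ since U is the start symbol.
FOLLOW(U): U appears on no right-hand side. Thus FOLLOW(U) = {$}.
FOLLOW(S): in U::=S U' d, S is followed by U' d with FIRST {b, d}. Thus FOLLOW(S) = {b, d}.
FOLLOW(U'): in U::=U' d d, U' is followed by d d with FIRST {d}; in U::=S U' d, U' is followed by d with FIRST {d}. Thus FOLLOW(U') = {d}.
FOLLOW(T): in T::=b T, the suffix after T is empty (adds nothing new); in U'::=T, the suffix after T is empty, so FOLLOW(T) ⊇ FOLLOW(U') = {d}; in U'::=d T, the suffix after T is empty, so FOLLOW(T) ⊇ FOLLOW(U') = {d}. Thus FOLLOW(T) = {d}.

{b, d}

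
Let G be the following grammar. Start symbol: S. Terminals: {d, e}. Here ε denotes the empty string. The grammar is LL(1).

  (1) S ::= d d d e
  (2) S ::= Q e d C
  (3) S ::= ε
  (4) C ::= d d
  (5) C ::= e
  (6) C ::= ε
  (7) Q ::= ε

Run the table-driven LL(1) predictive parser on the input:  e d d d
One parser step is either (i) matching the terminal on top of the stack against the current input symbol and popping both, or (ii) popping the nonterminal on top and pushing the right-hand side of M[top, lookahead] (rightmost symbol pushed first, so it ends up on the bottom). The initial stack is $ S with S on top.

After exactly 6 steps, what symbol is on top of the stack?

d

step 1: stack=$ S  input=e d d d $  — expand S ::= Q e d C
step 2: stack=$ C d e Q  input=e d d d $  — expand Q ::= ε
step 3: stack=$ C d e  input=e d d d $  — match e
step 4: stack=$ C d  input=d d d $  — match d
step 5: stack=$ C  input=d d $  — expand C ::= d d
step 6: stack=$ d d  input=d d $  — match d
Stack after step 6: $ d (top = d).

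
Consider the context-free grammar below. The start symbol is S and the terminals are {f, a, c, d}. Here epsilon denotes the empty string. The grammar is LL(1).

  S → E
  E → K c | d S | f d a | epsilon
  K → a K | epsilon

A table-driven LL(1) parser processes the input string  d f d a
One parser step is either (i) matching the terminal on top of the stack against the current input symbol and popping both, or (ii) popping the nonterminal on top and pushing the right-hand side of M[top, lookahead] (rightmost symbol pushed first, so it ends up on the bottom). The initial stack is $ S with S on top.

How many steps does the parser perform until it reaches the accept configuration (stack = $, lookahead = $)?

8

step 1: stack=$ S  input=d f d a $  — expand S → E
step 2: stack=$ E  input=d f d a $  — expand E → d S
step 3: stack=$ S d  input=d f d a $  — match d
step 4: stack=$ S  input=f d a $  — expand S → E
step 5: stack=$ E  input=f d a $  — expand E → f d a
step 6: stack=$ a d f  input=f d a $  — match f
step 7: stack=$ a d  input=d a $  — match d
step 8: stack=$ a  input=a $  — match a
Accept reached after 8 steps.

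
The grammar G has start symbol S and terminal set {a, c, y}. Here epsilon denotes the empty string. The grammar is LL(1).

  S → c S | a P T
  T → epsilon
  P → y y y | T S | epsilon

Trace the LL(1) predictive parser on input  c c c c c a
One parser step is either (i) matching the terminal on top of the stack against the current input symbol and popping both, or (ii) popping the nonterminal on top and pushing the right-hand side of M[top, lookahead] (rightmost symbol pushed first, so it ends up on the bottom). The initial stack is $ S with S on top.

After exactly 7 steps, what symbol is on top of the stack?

c

step 1: stack=$ S  input=c c c c c a $  — expand S → c S
step 2: stack=$ S c  input=c c c c c a $  — match c
step 3: stack=$ S  input=c c c c a $  — expand S → c S
step 4: stack=$ S c  input=c c c c a $  — match c
step 5: stack=$ S  input=c c c a $  — expand S → c S
step 6: stack=$ S c  input=c c c a $  — match c
step 7: stack=$ S  input=c c a $  — expand S → c S
Stack after step 7: $ S c (top = c).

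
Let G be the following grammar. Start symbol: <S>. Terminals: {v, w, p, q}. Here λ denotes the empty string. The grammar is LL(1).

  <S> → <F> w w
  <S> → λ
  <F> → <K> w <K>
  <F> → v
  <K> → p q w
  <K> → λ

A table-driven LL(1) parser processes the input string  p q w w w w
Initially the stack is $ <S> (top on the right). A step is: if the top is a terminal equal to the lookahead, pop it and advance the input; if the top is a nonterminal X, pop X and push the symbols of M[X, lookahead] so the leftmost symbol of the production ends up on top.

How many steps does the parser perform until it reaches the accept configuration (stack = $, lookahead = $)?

10

      Stack              Input          Action
   1  $ <S>              p q w w w w $  expand <S> → <F> w w
   2  $ w w <F>          p q w w w w $  expand <F> → <K> w <K>
   3  $ w w <K> w <K>    p q w w w w $  expand <K> → p q w
   4  $ w w <K> w w q p  p q w w w w $  match p
   5  $ w w <K> w w q    q w w w w $    match q
   6  $ w w <K> w w      w w w w $      match w
   7  $ w w <K> w        w w w $        match w
   8  $ w w <K>          w w $          expand <K> → λ
   9  $ w w              w w $          match w
  10  $ w                w $            match w
Accept reached after 10 steps.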